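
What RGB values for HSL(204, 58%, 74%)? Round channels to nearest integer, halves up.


H=204°, S=0.58, L=0.74
C = (1-|2L-1|)×S = (1-|0.48|)×0.58 = 0.3016
H' = H/60 = 204/60 ≈ 3.4000; X = C×(1-|H' mod 2 - 1|) = 0.18096
m = L - C/2 = 0.74 - 0.1508 = 0.5892
Sector ⌊H'⌋ = 3 → (R',G',B') = (0.0, 0.18096, 0.3016)
RGB = ((R'+m)×255, (G'+m)×255, (B'+m)×255) = (150.246, 196.3908, 227.154)
Round half up → RGB(150, 196, 227)


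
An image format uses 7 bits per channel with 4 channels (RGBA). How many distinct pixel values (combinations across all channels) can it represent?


Total bits = 7 bits/channel × 4 channels = 28 bits
Distinct pixel values = 2^28
= 268,435,456 pixel values


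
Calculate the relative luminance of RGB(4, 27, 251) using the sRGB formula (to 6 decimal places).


Linearize each channel (sRGB transfer function): c = v/255; c_lin = c/12.92 if c ≤ 0.04045, else ((c+0.055)/1.055)^2.4
  R: 4/255 ≈ 0.015686 ≤ 0.04045 → 0.015686/12.92 ≈ 0.001214
  G: 27/255 ≈ 0.105882 > 0.04045 → ((0.105882+0.055)/1.055)^2.4 ≈ 0.010960
  B: 251/255 ≈ 0.984314 > 0.04045 → ((0.984314+0.055)/1.055)^2.4 ≈ 0.964686
R_lin = 0.001214, G_lin = 0.010960, B_lin = 0.964686
L = 0.2126×R + 0.7152×G + 0.0722×B
L = 0.2126×0.001214 + 0.7152×0.010960 + 0.0722×0.964686
L ≈ 0.077747


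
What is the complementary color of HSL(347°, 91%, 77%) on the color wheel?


Complement = opposite side of color wheel = hue + 180°
H' = (347 + 180) mod 360 = 167°
S and L unchanged.
= HSL(167°, 91%, 77%)


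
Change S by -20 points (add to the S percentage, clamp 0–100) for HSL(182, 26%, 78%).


Original S = 26%
Adjustment = -20 percentage points
New S = 26 + (-20) = 6
Clamp to [0, 100] → 6
= HSL(182°, 6%, 78%)


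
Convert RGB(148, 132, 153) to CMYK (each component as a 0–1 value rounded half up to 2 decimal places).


R'=148/255≈0.5804, G'=132/255≈0.5176, B'=153/255≈0.6000
K = 1 - max(R',G',B') = 1 - 153/255 = 102/255 = 0.4 → 0.40
(1-R'-K)/(1-K) simplifies to (max-R)/max with max = 153:
C = (153-148)/153 = 5/153 = 0.03267… → 0.03
M = (153-132)/153 = 21/153 = 0.13725… → 0.14
Y = (153-153)/153 = 0/153 = 0 → 0.00
= CMYK(0.03, 0.14, 0.00, 0.40)


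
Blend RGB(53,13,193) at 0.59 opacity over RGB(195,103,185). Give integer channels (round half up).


C = α×F + (1-α)×B, with 1-α = 0.41
R: 0.59×53 + 0.41×195 = 31.27 + 79.95 = 111.22 → 111
G: 0.59×13 + 0.41×103 = 7.67 + 42.23 = 49.90 → 50
B: 0.59×193 + 0.41×185 = 113.87 + 75.85 = 189.72 → 190
= RGB(111, 50, 190)


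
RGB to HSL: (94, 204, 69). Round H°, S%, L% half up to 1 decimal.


Normalize: R'=94/255≈0.3686, G'=204/255≈0.8000, B'=69/255≈0.2706
Max=204/255, Min=69/255, Δ=Max-Min=135/255
L = (Max+Min)/2 = (204+69)/510 = 273/510 = 0.53529… → L = 53.5%
L > 0.5 → S = Δ/(2-Max-Min) = 135/(510-204-69) = 135/237 = 0.56962… → S = 57.0%
(the 1/255 factors cancel in S and H, so raw channel differences can be used)
Max is G' → H = 60 × ((B-R)/Δ + 2) = 60 × ((69-94)/135 + 2)
  -25/135 + 2 = -0.1851… + 2 = 1.8148…
  H = 60 × 1.8148… = 108.888…° → H = 108.9°
= HSL(108.9°, 57.0%, 53.5%)


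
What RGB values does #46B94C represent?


46 → 70 (R)
B9 → 185 (G)
4C → 76 (B)
= RGB(70, 185, 76)


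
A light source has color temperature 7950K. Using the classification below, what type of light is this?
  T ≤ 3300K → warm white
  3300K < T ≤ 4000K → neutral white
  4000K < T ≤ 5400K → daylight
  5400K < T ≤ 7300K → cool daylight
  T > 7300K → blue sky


Temperature: 7950K
7950K > 7300K → blue sky
Classification: blue sky


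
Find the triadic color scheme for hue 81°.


Triadic: equally spaced at 120° intervals
H1 = 81°
H2 = (81 + 120) mod 360 = 201°
H3 = (81 + 240) mod 360 = 321°
Triadic = 81°, 201°, 321°


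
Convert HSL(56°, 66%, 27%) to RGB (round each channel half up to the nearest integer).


H=56°, S=0.66, L=0.27
C = (1-|2L-1|)×S = (1-|-0.46|)×0.66 = 0.3564
H' = H/60 = 56/60 ≈ 0.9333; X = C×(1-|H' mod 2 - 1|) = 0.33264
m = L - C/2 = 0.27 - 0.1782 = 0.0918
Sector ⌊H'⌋ = 0 → (R',G',B') = (0.3564, 0.33264, 0.0)
RGB = ((R'+m)×255, (G'+m)×255, (B'+m)×255) = (114.291, 108.2322, 23.409)
Round half up → RGB(114, 108, 23)


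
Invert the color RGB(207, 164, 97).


Invert: (255-R, 255-G, 255-B)
R: 255-207 = 48
G: 255-164 = 91
B: 255-97 = 158
= RGB(48, 91, 158)


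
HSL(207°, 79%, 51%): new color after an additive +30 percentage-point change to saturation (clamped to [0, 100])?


Original S = 79%
Adjustment = +30 percentage points
New S = 79 + (30) = 109
Clamp to [0, 100] → 100
= HSL(207°, 100%, 51%)


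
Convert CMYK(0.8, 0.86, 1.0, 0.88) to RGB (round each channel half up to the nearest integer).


R = 255 × (1-C) × (1-K) = 255 × 0.20 × 0.12 = 6.12 → 6
G = 255 × (1-M) × (1-K) = 255 × 0.14 × 0.12 = 4.284 → 4
B = 255 × (1-Y) × (1-K) = 255 × 0.00 × 0.12 = 0
= RGB(6, 4, 0)


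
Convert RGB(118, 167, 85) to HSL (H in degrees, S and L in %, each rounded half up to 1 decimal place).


Normalize: R'=118/255≈0.4627, G'=167/255≈0.6549, B'=85/255≈0.3333
Max=167/255, Min=85/255, Δ=Max-Min=82/255
L = (Max+Min)/2 = (167+85)/510 = 252/510 = 0.49411… → L = 49.4%
L ≤ 0.5 → S = Δ/(Max+Min) = 82/(167+85) = 82/252 = 0.32539… → S = 32.5%
(the 1/255 factors cancel in S and H, so raw channel differences can be used)
Max is G' → H = 60 × ((B-R)/Δ + 2) = 60 × ((85-118)/82 + 2)
  -33/82 + 2 = -0.4024… + 2 = 1.5975…
  H = 60 × 1.5975… = 95.853…° → H = 95.9°
= HSL(95.9°, 32.5%, 49.4%)


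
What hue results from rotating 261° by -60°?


New hue = (H + rotation) mod 360
New hue = (261 -60) mod 360
= 201 mod 360
= 201°


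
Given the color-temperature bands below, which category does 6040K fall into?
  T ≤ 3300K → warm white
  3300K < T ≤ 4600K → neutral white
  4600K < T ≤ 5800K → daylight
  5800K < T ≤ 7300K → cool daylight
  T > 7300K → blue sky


Temperature: 6040K
5800K < 6040K ≤ 7300K → cool daylight
Classification: cool daylight


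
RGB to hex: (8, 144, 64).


R = 8 → 08 (hex)
G = 144 → 90 (hex)
B = 64 → 40 (hex)
Hex = #089040


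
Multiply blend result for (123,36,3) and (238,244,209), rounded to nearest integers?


Multiply: C = A×B/255, rounded to nearest integer
R: 123×238/255 = 29274/255 ≈ 114.800 → 115
G: 36×244/255 = 8784/255 ≈ 34.447 → 34
B: 3×209/255 = 627/255 ≈ 2.459 → 2
= RGB(115, 34, 2)


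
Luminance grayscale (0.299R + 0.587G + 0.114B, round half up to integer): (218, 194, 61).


Gray = 0.299×R + 0.587×G + 0.114×B
Gray = 0.299×218 + 0.587×194 + 0.114×61
Gray = 65.182 + 113.878 + 6.954
Gray = 186.014 → round half up → 186
Gray = 186


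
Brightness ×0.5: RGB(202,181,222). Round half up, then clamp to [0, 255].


Multiply each channel by 0.5, round half up, clamp to [0, 255]
R: 202×0.5 = 101
G: 181×0.5 = 90.5 → round → 91
B: 222×0.5 = 111
= RGB(101, 91, 111)


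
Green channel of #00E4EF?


Color: #00E4EF
R = 00 = 0
G = E4 = 228
B = EF = 239
Green = 228


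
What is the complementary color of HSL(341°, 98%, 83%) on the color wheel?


Complement = opposite side of color wheel = hue + 180°
H' = (341 + 180) mod 360 = 161°
S and L unchanged.
= HSL(161°, 98%, 83%)


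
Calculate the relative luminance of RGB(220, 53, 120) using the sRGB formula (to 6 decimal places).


Linearize each channel (sRGB transfer function): c = v/255; c_lin = c/12.92 if c ≤ 0.04045, else ((c+0.055)/1.055)^2.4
  R: 220/255 ≈ 0.862745 > 0.04045 → ((0.862745+0.055)/1.055)^2.4 ≈ 0.715694
  G: 53/255 ≈ 0.207843 > 0.04045 → ((0.207843+0.055)/1.055)^2.4 ≈ 0.035601
  B: 120/255 ≈ 0.470588 > 0.04045 → ((0.470588+0.055)/1.055)^2.4 ≈ 0.187821
R_lin = 0.715694, G_lin = 0.035601, B_lin = 0.187821
L = 0.2126×R + 0.7152×G + 0.0722×B
L = 0.2126×0.715694 + 0.7152×0.035601 + 0.0722×0.187821
L ≈ 0.191179


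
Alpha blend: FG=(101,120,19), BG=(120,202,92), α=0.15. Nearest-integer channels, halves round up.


C = α×F + (1-α)×B, with 1-α = 0.85
R: 0.15×101 + 0.85×120 = 15.15 + 102.00 = 117.15 → 117
G: 0.15×120 + 0.85×202 = 18.00 + 171.70 = 189.70 → 190
B: 0.15×19 + 0.85×92 = 2.85 + 78.20 = 81.05 → 81
= RGB(117, 190, 81)


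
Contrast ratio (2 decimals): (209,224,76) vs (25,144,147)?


Linearize each sRGB channel c=v/255: c/12.92 if c ≤ 0.04045 else ((c+0.055)/1.055)^2.4
L = 0.2126×R_lin + 0.7152×G_lin + 0.0722×B_lin
Color 1 (209,224,76):
  R=209: 209/255≈0.8196 > 0.04045 → ((0.8196+0.055)/1.055)^2.4 ≈ 0.63760
  G=224: 224/255≈0.8784 > 0.04045 → ((0.8784+0.055)/1.055)^2.4 ≈ 0.74540
  B=76: 76/255≈0.2980 > 0.04045 → ((0.2980+0.055)/1.055)^2.4 ≈ 0.07227
  L1 = 0.2126×0.63760 + 0.7152×0.74540 + 0.0722×0.07227 ≈ 0.67388
Color 2 (25,144,147):
  R=25: 25/255≈0.0980 > 0.04045 → ((0.0980+0.055)/1.055)^2.4 ≈ 0.00972
  G=144: 144/255≈0.5647 > 0.04045 → ((0.5647+0.055)/1.055)^2.4 ≈ 0.27889
  B=147: 147/255≈0.5765 > 0.04045 → ((0.5765+0.055)/1.055)^2.4 ≈ 0.29177
  L2 = 0.2126×0.00972 + 0.7152×0.27889 + 0.0722×0.29177 ≈ 0.22260
Lighter = 0.67388, Darker = 0.22260
Ratio = (L_lighter + 0.05) / (L_darker + 0.05)
Ratio = (0.67388 + 0.05) / (0.22260 + 0.05) = 0.72388 / 0.27260 ≈ 2.6555
Ratio ≈ 2.66:1


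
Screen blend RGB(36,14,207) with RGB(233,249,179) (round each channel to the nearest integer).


Screen: C = 255 - (255-A)×(255-B)/255, rounded to nearest integer
R: 255 - (255-36)×(255-233)/255 = 255 - 4818/255 ≈ 255 - 18.894 = 236.106 → 236
G: 255 - (255-14)×(255-249)/255 = 255 - 1446/255 ≈ 255 - 5.671 = 249.329 → 249
B: 255 - (255-207)×(255-179)/255 = 255 - 3648/255 ≈ 255 - 14.306 = 240.694 → 241
= RGB(236, 249, 241)


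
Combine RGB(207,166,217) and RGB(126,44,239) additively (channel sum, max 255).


Additive: each channel = min(255, C₁+C₂)
R: 207+126 = 333 → 255
G: 166+44 = 210 → 210
B: 217+239 = 456 → 255
= RGB(255, 210, 255)


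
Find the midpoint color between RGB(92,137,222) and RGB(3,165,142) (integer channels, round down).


Midpoint: each channel = ⌊(C₁+C₂)/2⌋
R: ⌊(92+3)/2⌋ = 47
G: ⌊(137+165)/2⌋ = 151
B: ⌊(222+142)/2⌋ = 182
= RGB(47, 151, 182)


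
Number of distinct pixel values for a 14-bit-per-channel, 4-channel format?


Total bits = 14 bits/channel × 4 channels = 56 bits
Distinct pixel values = 2^56
= 72,057,594,037,927,936 pixel values


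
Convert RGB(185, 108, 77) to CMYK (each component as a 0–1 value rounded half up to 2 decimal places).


R'=185/255≈0.7255, G'=108/255≈0.4235, B'=77/255≈0.3020
K = 1 - max(R',G',B') = 1 - 185/255 = 70/255 = 0.27450… → 0.27
(1-R'-K)/(1-K) simplifies to (max-R)/max with max = 185:
C = (185-185)/185 = 0/185 = 0 → 0.00
M = (185-108)/185 = 77/185 = 0.41621… → 0.42
Y = (185-77)/185 = 108/185 = 0.58378… → 0.58
= CMYK(0.00, 0.42, 0.58, 0.27)


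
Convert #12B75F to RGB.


12 → 18 (R)
B7 → 183 (G)
5F → 95 (B)
= RGB(18, 183, 95)


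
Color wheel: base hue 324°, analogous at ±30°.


Base hue: 324°
Left analog: (324 - 30) mod 360 = 294°
Right analog: (324 + 30) mod 360 = 354°
Analogous hues = 294° and 354°


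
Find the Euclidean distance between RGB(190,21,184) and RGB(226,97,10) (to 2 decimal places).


d = √[(R₁-R₂)² + (G₁-G₂)² + (B₁-B₂)²]
d = √[(190-226)² + (21-97)² + (184-10)²]
d = √[1296 + 5776 + 30276]
d = √37348
d ≈ 193.26


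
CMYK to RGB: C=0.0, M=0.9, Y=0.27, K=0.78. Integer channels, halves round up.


R = 255 × (1-C) × (1-K) = 255 × 1.00 × 0.22 = 56.1 → 56
G = 255 × (1-M) × (1-K) = 255 × 0.10 × 0.22 = 5.61 → 6
B = 255 × (1-Y) × (1-K) = 255 × 0.73 × 0.22 = 40.953 → 41
= RGB(56, 6, 41)


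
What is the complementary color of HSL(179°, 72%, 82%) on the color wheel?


Complement = opposite side of color wheel = hue + 180°
H' = (179 + 180) mod 360 = 359°
S and L unchanged.
= HSL(359°, 72%, 82%)


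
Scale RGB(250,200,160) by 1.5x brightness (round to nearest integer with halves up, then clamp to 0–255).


Multiply each channel by 1.5, round half up, clamp to [0, 255]
R: 250×1.5 = 375 → clamp → 255
G: 200×1.5 = 300 → clamp → 255
B: 160×1.5 = 240
= RGB(255, 255, 240)


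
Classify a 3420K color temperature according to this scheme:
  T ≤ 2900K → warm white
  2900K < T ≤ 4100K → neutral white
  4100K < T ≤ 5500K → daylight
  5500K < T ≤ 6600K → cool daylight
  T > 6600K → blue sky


Temperature: 3420K
2900K < 3420K ≤ 4100K → neutral white
Classification: neutral white


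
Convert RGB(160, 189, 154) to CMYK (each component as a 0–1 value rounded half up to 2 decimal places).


R'=160/255≈0.6275, G'=189/255≈0.7412, B'=154/255≈0.6039
K = 1 - max(R',G',B') = 1 - 189/255 = 66/255 = 0.25882… → 0.26
(1-R'-K)/(1-K) simplifies to (max-R)/max with max = 189:
C = (189-160)/189 = 29/189 = 0.15343… → 0.15
M = (189-189)/189 = 0/189 = 0 → 0.00
Y = (189-154)/189 = 35/189 = 0.18518… → 0.19
= CMYK(0.15, 0.00, 0.19, 0.26)


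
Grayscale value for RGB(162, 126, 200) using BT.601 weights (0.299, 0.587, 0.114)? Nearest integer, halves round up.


Gray = 0.299×R + 0.587×G + 0.114×B
Gray = 0.299×162 + 0.587×126 + 0.114×200
Gray = 48.438 + 73.962 + 22.800
Gray = 145.200 → round half up → 145
Gray = 145


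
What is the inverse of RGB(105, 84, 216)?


Invert: (255-R, 255-G, 255-B)
R: 255-105 = 150
G: 255-84 = 171
B: 255-216 = 39
= RGB(150, 171, 39)


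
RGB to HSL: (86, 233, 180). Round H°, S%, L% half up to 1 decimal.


Normalize: R'=86/255≈0.3373, G'=233/255≈0.9137, B'=180/255≈0.7059
Max=233/255, Min=86/255, Δ=Max-Min=147/255
L = (Max+Min)/2 = (233+86)/510 = 319/510 = 0.62549… → L = 62.5%
L > 0.5 → S = Δ/(2-Max-Min) = 147/(510-233-86) = 147/191 = 0.76963… → S = 77.0%
(the 1/255 factors cancel in S and H, so raw channel differences can be used)
Max is G' → H = 60 × ((B-R)/Δ + 2) = 60 × ((180-86)/147 + 2)
  94/147 + 2 = 0.6394… + 2 = 2.6394…
  H = 60 × 2.6394… = 158.367…° → H = 158.4°
= HSL(158.4°, 77.0%, 62.5%)


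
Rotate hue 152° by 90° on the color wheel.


New hue = (H + rotation) mod 360
New hue = (152 + 90) mod 360
= 242 mod 360
= 242°


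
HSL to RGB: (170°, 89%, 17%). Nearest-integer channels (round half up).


H=170°, S=0.89, L=0.17
C = (1-|2L-1|)×S = (1-|-0.66|)×0.89 = 0.3026
H' = H/60 = 170/60 ≈ 2.8333; X = C×(1-|H' mod 2 - 1|) ≈ 0.2522
m = L - C/2 = 0.17 - 0.1513 = 0.0187
Sector ⌊H'⌋ = 2 → (R',G',B') = (0.0, 0.3026, ≈0.2522)
RGB = ((R'+m)×255, (G'+m)×255, (B'+m)×255) = (4.7685, 81.9315, 69.071)
Round half up → RGB(5, 82, 69)


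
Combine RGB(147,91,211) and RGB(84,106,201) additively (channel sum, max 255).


Additive: each channel = min(255, C₁+C₂)
R: 147+84 = 231 → 231
G: 91+106 = 197 → 197
B: 211+201 = 412 → 255
= RGB(231, 197, 255)


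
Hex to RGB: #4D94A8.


4D → 77 (R)
94 → 148 (G)
A8 → 168 (B)
= RGB(77, 148, 168)


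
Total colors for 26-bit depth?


Colors = 2^bits = 2^26
= 67,108,864 colors


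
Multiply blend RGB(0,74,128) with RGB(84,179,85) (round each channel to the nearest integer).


Multiply: C = A×B/255, rounded to nearest integer
R: 0×84/255 = 0/255 ≈ 0.000 → 0
G: 74×179/255 = 13246/255 ≈ 51.945 → 52
B: 128×85/255 = 10880/255 ≈ 42.667 → 43
= RGB(0, 52, 43)


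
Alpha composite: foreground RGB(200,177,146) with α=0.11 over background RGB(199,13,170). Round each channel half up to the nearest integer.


C = α×F + (1-α)×B, with 1-α = 0.89
R: 0.11×200 + 0.89×199 = 22.00 + 177.11 = 199.11 → 199
G: 0.11×177 + 0.89×13 = 19.47 + 11.57 = 31.04 → 31
B: 0.11×146 + 0.89×170 = 16.06 + 151.30 = 167.36 → 167
= RGB(199, 31, 167)


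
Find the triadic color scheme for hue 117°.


Triadic: equally spaced at 120° intervals
H1 = 117°
H2 = (117 + 120) mod 360 = 237°
H3 = (117 + 240) mod 360 = 357°
Triadic = 117°, 237°, 357°


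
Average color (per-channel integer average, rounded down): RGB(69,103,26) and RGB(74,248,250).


Midpoint: each channel = ⌊(C₁+C₂)/2⌋
R: ⌊(69+74)/2⌋ = 71
G: ⌊(103+248)/2⌋ = 175
B: ⌊(26+250)/2⌋ = 138
= RGB(71, 175, 138)


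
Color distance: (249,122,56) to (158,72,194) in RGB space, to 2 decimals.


d = √[(R₁-R₂)² + (G₁-G₂)² + (B₁-B₂)²]
d = √[(249-158)² + (122-72)² + (56-194)²]
d = √[8281 + 2500 + 19044]
d = √29825
d ≈ 172.70


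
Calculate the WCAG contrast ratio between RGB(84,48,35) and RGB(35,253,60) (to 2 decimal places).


Linearize each sRGB channel c=v/255: c/12.92 if c ≤ 0.04045 else ((c+0.055)/1.055)^2.4
L = 0.2126×R_lin + 0.7152×G_lin + 0.0722×B_lin
Color 1 (84,48,35):
  R=84: 84/255≈0.3294 > 0.04045 → ((0.3294+0.055)/1.055)^2.4 ≈ 0.08866
  G=48: 48/255≈0.1882 > 0.04045 → ((0.1882+0.055)/1.055)^2.4 ≈ 0.02956
  B=35: 35/255≈0.1373 > 0.04045 → ((0.1373+0.055)/1.055)^2.4 ≈ 0.01681
  L1 = 0.2126×0.08866 + 0.7152×0.02956 + 0.0722×0.01681 ≈ 0.04120
Color 2 (35,253,60):
  R=35: 35/255≈0.1373 > 0.04045 → ((0.1373+0.055)/1.055)^2.4 ≈ 0.01681
  G=253: 253/255≈0.9922 > 0.04045 → ((0.9922+0.055)/1.055)^2.4 ≈ 0.98225
  B=60: 60/255≈0.2353 > 0.04045 → ((0.2353+0.055)/1.055)^2.4 ≈ 0.04519
  L2 = 0.2126×0.01681 + 0.7152×0.98225 + 0.0722×0.04519 ≈ 0.70934
Lighter = 0.70934, Darker = 0.04120
Ratio = (L_lighter + 0.05) / (L_darker + 0.05)
Ratio = (0.70934 + 0.05) / (0.04120 + 0.05) = 0.75934 / 0.09120 ≈ 8.3260
Ratio ≈ 8.33:1


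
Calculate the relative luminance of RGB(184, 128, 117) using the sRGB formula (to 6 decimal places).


Linearize each channel (sRGB transfer function): c = v/255; c_lin = c/12.92 if c ≤ 0.04045, else ((c+0.055)/1.055)^2.4
  R: 184/255 ≈ 0.721569 > 0.04045 → ((0.721569+0.055)/1.055)^2.4 ≈ 0.479320
  G: 128/255 ≈ 0.501961 > 0.04045 → ((0.501961+0.055)/1.055)^2.4 ≈ 0.215861
  B: 117/255 ≈ 0.458824 > 0.04045 → ((0.458824+0.055)/1.055)^2.4 ≈ 0.177888
R_lin = 0.479320, G_lin = 0.215861, B_lin = 0.177888
L = 0.2126×R + 0.7152×G + 0.0722×B
L = 0.2126×0.479320 + 0.7152×0.215861 + 0.0722×0.177888
L ≈ 0.269130


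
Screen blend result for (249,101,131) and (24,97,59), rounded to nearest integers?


Screen: C = 255 - (255-A)×(255-B)/255, rounded to nearest integer
R: 255 - (255-249)×(255-24)/255 = 255 - 1386/255 ≈ 255 - 5.435 = 249.565 → 250
G: 255 - (255-101)×(255-97)/255 = 255 - 24332/255 ≈ 255 - 95.420 = 159.580 → 160
B: 255 - (255-131)×(255-59)/255 = 255 - 24304/255 ≈ 255 - 95.310 = 159.690 → 160
= RGB(250, 160, 160)


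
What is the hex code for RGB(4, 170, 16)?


R = 4 → 04 (hex)
G = 170 → AA (hex)
B = 16 → 10 (hex)
Hex = #04AA10


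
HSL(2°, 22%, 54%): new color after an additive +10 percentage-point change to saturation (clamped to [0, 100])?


Original S = 22%
Adjustment = +10 percentage points
New S = 22 + (10) = 32
Clamp to [0, 100] → 32
= HSL(2°, 32%, 54%)


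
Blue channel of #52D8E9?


Color: #52D8E9
R = 52 = 82
G = D8 = 216
B = E9 = 233
Blue = 233


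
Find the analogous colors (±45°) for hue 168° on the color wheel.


Base hue: 168°
Left analog: (168 - 45) mod 360 = 123°
Right analog: (168 + 45) mod 360 = 213°
Analogous hues = 123° and 213°


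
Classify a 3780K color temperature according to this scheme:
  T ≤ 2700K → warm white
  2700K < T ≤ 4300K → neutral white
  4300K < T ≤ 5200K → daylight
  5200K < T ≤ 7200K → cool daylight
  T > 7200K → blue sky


Temperature: 3780K
2700K < 3780K ≤ 4300K → neutral white
Classification: neutral white


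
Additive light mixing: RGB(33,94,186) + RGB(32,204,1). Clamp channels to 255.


Additive: each channel = min(255, C₁+C₂)
R: 33+32 = 65 → 65
G: 94+204 = 298 → 255
B: 186+1 = 187 → 187
= RGB(65, 255, 187)


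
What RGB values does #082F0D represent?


08 → 8 (R)
2F → 47 (G)
0D → 13 (B)
= RGB(8, 47, 13)


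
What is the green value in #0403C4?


Color: #0403C4
R = 04 = 4
G = 03 = 3
B = C4 = 196
Green = 3


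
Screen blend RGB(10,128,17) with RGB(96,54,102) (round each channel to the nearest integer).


Screen: C = 255 - (255-A)×(255-B)/255, rounded to nearest integer
R: 255 - (255-10)×(255-96)/255 = 255 - 38955/255 ≈ 255 - 152.765 = 102.235 → 102
G: 255 - (255-128)×(255-54)/255 = 255 - 25527/255 ≈ 255 - 100.106 = 154.894 → 155
B: 255 - (255-17)×(255-102)/255 = 255 - 36414/255 ≈ 255 - 142.800 = 112.200 → 112
= RGB(102, 155, 112)


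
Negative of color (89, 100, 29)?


Invert: (255-R, 255-G, 255-B)
R: 255-89 = 166
G: 255-100 = 155
B: 255-29 = 226
= RGB(166, 155, 226)


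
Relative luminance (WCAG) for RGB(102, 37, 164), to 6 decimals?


Linearize each channel (sRGB transfer function): c = v/255; c_lin = c/12.92 if c ≤ 0.04045, else ((c+0.055)/1.055)^2.4
  R: 102/255 ≈ 0.400000 > 0.04045 → ((0.400000+0.055)/1.055)^2.4 ≈ 0.132868
  G: 37/255 ≈ 0.145098 > 0.04045 → ((0.145098+0.055)/1.055)^2.4 ≈ 0.018500
  B: 164/255 ≈ 0.643137 > 0.04045 → ((0.643137+0.055)/1.055)^2.4 ≈ 0.371238
R_lin = 0.132868, G_lin = 0.018500, B_lin = 0.371238
L = 0.2126×R + 0.7152×G + 0.0722×B
L = 0.2126×0.132868 + 0.7152×0.018500 + 0.0722×0.371238
L ≈ 0.068283


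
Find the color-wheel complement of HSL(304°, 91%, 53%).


Complement = opposite side of color wheel = hue + 180°
H' = (304 + 180) mod 360 = 124°
S and L unchanged.
= HSL(124°, 91%, 53%)


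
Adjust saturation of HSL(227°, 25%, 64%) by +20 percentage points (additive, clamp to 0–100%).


Original S = 25%
Adjustment = +20 percentage points
New S = 25 + (20) = 45
Clamp to [0, 100] → 45
= HSL(227°, 45%, 64%)


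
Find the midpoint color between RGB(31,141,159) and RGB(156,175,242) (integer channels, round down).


Midpoint: each channel = ⌊(C₁+C₂)/2⌋
R: ⌊(31+156)/2⌋ = 93
G: ⌊(141+175)/2⌋ = 158
B: ⌊(159+242)/2⌋ = 200
= RGB(93, 158, 200)


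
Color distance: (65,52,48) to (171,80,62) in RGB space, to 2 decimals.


d = √[(R₁-R₂)² + (G₁-G₂)² + (B₁-B₂)²]
d = √[(65-171)² + (52-80)² + (48-62)²]
d = √[11236 + 784 + 196]
d = √12216
d ≈ 110.53


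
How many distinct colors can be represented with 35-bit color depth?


Colors = 2^bits = 2^35
= 34,359,738,368 colors


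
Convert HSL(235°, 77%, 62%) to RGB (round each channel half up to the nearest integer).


H=235°, S=0.77, L=0.62
C = (1-|2L-1|)×S = (1-|0.24|)×0.77 = 0.5852
H' = H/60 = 235/60 ≈ 3.9167; X = C×(1-|H' mod 2 - 1|) ≈ 0.0488
m = L - C/2 = 0.62 - 0.2926 = 0.3274
Sector ⌊H'⌋ = 3 → (R',G',B') = (0.0, ≈0.0488, 0.5852)
RGB = ((R'+m)×255, (G'+m)×255, (B'+m)×255) = (83.487, 95.9225, 232.713)
Round half up → RGB(83, 96, 233)


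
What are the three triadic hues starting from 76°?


Triadic: equally spaced at 120° intervals
H1 = 76°
H2 = (76 + 120) mod 360 = 196°
H3 = (76 + 240) mod 360 = 316°
Triadic = 76°, 196°, 316°


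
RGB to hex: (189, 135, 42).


R = 189 → BD (hex)
G = 135 → 87 (hex)
B = 42 → 2A (hex)
Hex = #BD872A


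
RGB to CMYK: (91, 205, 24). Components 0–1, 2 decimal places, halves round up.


R'=91/255≈0.3569, G'=205/255≈0.8039, B'=24/255≈0.0941
K = 1 - max(R',G',B') = 1 - 205/255 = 50/255 = 0.19607… → 0.20
(1-R'-K)/(1-K) simplifies to (max-R)/max with max = 205:
C = (205-91)/205 = 114/205 = 0.55609… → 0.56
M = (205-205)/205 = 0/205 = 0 → 0.00
Y = (205-24)/205 = 181/205 = 0.88292… → 0.88
= CMYK(0.56, 0.00, 0.88, 0.20)


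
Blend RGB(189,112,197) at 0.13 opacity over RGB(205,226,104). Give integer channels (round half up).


C = α×F + (1-α)×B, with 1-α = 0.87
R: 0.13×189 + 0.87×205 = 24.57 + 178.35 = 202.92 → 203
G: 0.13×112 + 0.87×226 = 14.56 + 196.62 = 211.18 → 211
B: 0.13×197 + 0.87×104 = 25.61 + 90.48 = 116.09 → 116
= RGB(203, 211, 116)


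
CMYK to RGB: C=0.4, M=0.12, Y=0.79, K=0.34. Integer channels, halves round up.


R = 255 × (1-C) × (1-K) = 255 × 0.60 × 0.66 = 100.98 → 101
G = 255 × (1-M) × (1-K) = 255 × 0.88 × 0.66 = 148.104 → 148
B = 255 × (1-Y) × (1-K) = 255 × 0.21 × 0.66 = 35.343 → 35
= RGB(101, 148, 35)


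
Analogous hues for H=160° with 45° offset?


Base hue: 160°
Left analog: (160 - 45) mod 360 = 115°
Right analog: (160 + 45) mod 360 = 205°
Analogous hues = 115° and 205°


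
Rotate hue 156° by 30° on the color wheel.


New hue = (H + rotation) mod 360
New hue = (156 + 30) mod 360
= 186 mod 360
= 186°


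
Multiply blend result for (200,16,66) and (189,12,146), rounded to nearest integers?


Multiply: C = A×B/255, rounded to nearest integer
R: 200×189/255 = 37800/255 ≈ 148.235 → 148
G: 16×12/255 = 192/255 ≈ 0.753 → 1
B: 66×146/255 = 9636/255 ≈ 37.788 → 38
= RGB(148, 1, 38)


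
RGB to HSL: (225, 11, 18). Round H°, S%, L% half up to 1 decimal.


Normalize: R'=225/255≈0.8824, G'=11/255≈0.0431, B'=18/255≈0.0706
Max=225/255, Min=11/255, Δ=Max-Min=214/255
L = (Max+Min)/2 = (225+11)/510 = 236/510 = 0.46274… → L = 46.3%
L ≤ 0.5 → S = Δ/(Max+Min) = 214/(225+11) = 214/236 = 0.90677… → S = 90.7%
(the 1/255 factors cancel in S and H, so raw channel differences can be used)
Max is R' → H = 60 × (((G-B)/Δ) mod 6) = 60 × (((11-18)/214) mod 6)
  (-7)/214 = -0.0327…; negative, so add 6 → 5.9672…
  H = 60 × 5.9672… = 358.037…° → H = 358.0°
= HSL(358.0°, 90.7%, 46.3%)


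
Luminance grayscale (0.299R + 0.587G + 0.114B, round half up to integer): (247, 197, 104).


Gray = 0.299×R + 0.587×G + 0.114×B
Gray = 0.299×247 + 0.587×197 + 0.114×104
Gray = 73.853 + 115.639 + 11.856
Gray = 201.348 → round half up → 201
Gray = 201


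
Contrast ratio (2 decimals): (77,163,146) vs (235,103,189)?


Linearize each sRGB channel c=v/255: c/12.92 if c ≤ 0.04045 else ((c+0.055)/1.055)^2.4
L = 0.2126×R_lin + 0.7152×G_lin + 0.0722×B_lin
Color 1 (77,163,146):
  R=77: 77/255≈0.3020 > 0.04045 → ((0.3020+0.055)/1.055)^2.4 ≈ 0.07421
  G=163: 163/255≈0.6392 > 0.04045 → ((0.6392+0.055)/1.055)^2.4 ≈ 0.36625
  B=146: 146/255≈0.5725 > 0.04045 → ((0.5725+0.055)/1.055)^2.4 ≈ 0.28744
  L1 = 0.2126×0.07421 + 0.7152×0.36625 + 0.0722×0.28744 ≈ 0.29847
Color 2 (235,103,189):
  R=235: 235/255≈0.9216 > 0.04045 → ((0.9216+0.055)/1.055)^2.4 ≈ 0.83077
  G=103: 103/255≈0.4039 > 0.04045 → ((0.4039+0.055)/1.055)^2.4 ≈ 0.13563
  B=189: 189/255≈0.7412 > 0.04045 → ((0.7412+0.055)/1.055)^2.4 ≈ 0.50888
  L2 = 0.2126×0.83077 + 0.7152×0.13563 + 0.0722×0.50888 ≈ 0.31037
Lighter = 0.31037, Darker = 0.29847
Ratio = (L_lighter + 0.05) / (L_darker + 0.05)
Ratio = (0.31037 + 0.05) / (0.29847 + 0.05) = 0.36037 / 0.34847 ≈ 1.0341
Ratio ≈ 1.03:1


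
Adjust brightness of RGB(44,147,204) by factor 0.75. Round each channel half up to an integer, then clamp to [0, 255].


Multiply each channel by 0.75, round half up, clamp to [0, 255]
R: 44×0.75 = 33
G: 147×0.75 = 110.25 → round → 110
B: 204×0.75 = 153
= RGB(33, 110, 153)


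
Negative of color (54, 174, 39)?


Invert: (255-R, 255-G, 255-B)
R: 255-54 = 201
G: 255-174 = 81
B: 255-39 = 216
= RGB(201, 81, 216)


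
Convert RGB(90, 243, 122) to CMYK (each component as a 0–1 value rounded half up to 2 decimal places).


R'=90/255≈0.3529, G'=243/255≈0.9529, B'=122/255≈0.4784
K = 1 - max(R',G',B') = 1 - 243/255 = 12/255 = 0.04705… → 0.05
(1-R'-K)/(1-K) simplifies to (max-R)/max with max = 243:
C = (243-90)/243 = 153/243 = 0.62962… → 0.63
M = (243-243)/243 = 0/243 = 0 → 0.00
Y = (243-122)/243 = 121/243 = 0.49794… → 0.50
= CMYK(0.63, 0.00, 0.50, 0.05)


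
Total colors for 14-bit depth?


Colors = 2^bits = 2^14
= 16,384 colors


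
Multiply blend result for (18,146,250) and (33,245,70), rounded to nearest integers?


Multiply: C = A×B/255, rounded to nearest integer
R: 18×33/255 = 594/255 ≈ 2.329 → 2
G: 146×245/255 = 35770/255 ≈ 140.275 → 140
B: 250×70/255 = 17500/255 ≈ 68.627 → 69
= RGB(2, 140, 69)


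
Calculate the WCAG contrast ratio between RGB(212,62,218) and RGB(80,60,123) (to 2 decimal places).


Linearize each sRGB channel c=v/255: c/12.92 if c ≤ 0.04045 else ((c+0.055)/1.055)^2.4
L = 0.2126×R_lin + 0.7152×G_lin + 0.0722×B_lin
Color 1 (212,62,218):
  R=212: 212/255≈0.8314 > 0.04045 → ((0.8314+0.055)/1.055)^2.4 ≈ 0.65837
  G=62: 62/255≈0.2431 > 0.04045 → ((0.2431+0.055)/1.055)^2.4 ≈ 0.04817
  B=218: 218/255≈0.8549 > 0.04045 → ((0.8549+0.055)/1.055)^2.4 ≈ 0.70110
  L1 = 0.2126×0.65837 + 0.7152×0.04817 + 0.0722×0.70110 ≈ 0.22504
Color 2 (80,60,123):
  R=80: 80/255≈0.3137 > 0.04045 → ((0.3137+0.055)/1.055)^2.4 ≈ 0.08022
  G=60: 60/255≈0.2353 > 0.04045 → ((0.2353+0.055)/1.055)^2.4 ≈ 0.04519
  B=123: 123/255≈0.4824 > 0.04045 → ((0.4824+0.055)/1.055)^2.4 ≈ 0.19807
  L2 = 0.2126×0.08022 + 0.7152×0.04519 + 0.0722×0.19807 ≈ 0.06367
Lighter = 0.22504, Darker = 0.06367
Ratio = (L_lighter + 0.05) / (L_darker + 0.05)
Ratio = (0.22504 + 0.05) / (0.06367 + 0.05) = 0.27504 / 0.11367 ≈ 2.4196
Ratio ≈ 2.42:1


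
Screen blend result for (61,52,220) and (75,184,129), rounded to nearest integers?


Screen: C = 255 - (255-A)×(255-B)/255, rounded to nearest integer
R: 255 - (255-61)×(255-75)/255 = 255 - 34920/255 ≈ 255 - 136.941 = 118.059 → 118
G: 255 - (255-52)×(255-184)/255 = 255 - 14413/255 ≈ 255 - 56.522 = 198.478 → 198
B: 255 - (255-220)×(255-129)/255 = 255 - 4410/255 ≈ 255 - 17.294 = 237.706 → 238
= RGB(118, 198, 238)


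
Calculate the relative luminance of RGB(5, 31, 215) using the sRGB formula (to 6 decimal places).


Linearize each channel (sRGB transfer function): c = v/255; c_lin = c/12.92 if c ≤ 0.04045, else ((c+0.055)/1.055)^2.4
  R: 5/255 ≈ 0.019608 ≤ 0.04045 → 0.019608/12.92 ≈ 0.001518
  G: 31/255 ≈ 0.121569 > 0.04045 → ((0.121569+0.055)/1.055)^2.4 ≈ 0.013702
  B: 215/255 ≈ 0.843137 > 0.04045 → ((0.843137+0.055)/1.055)^2.4 ≈ 0.679542
R_lin = 0.001518, G_lin = 0.013702, B_lin = 0.679542
L = 0.2126×R + 0.7152×G + 0.0722×B
L = 0.2126×0.001518 + 0.7152×0.013702 + 0.0722×0.679542
L ≈ 0.059185


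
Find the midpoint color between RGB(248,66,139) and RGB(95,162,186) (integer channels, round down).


Midpoint: each channel = ⌊(C₁+C₂)/2⌋
R: ⌊(248+95)/2⌋ = 171
G: ⌊(66+162)/2⌋ = 114
B: ⌊(139+186)/2⌋ = 162
= RGB(171, 114, 162)


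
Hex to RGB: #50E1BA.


50 → 80 (R)
E1 → 225 (G)
BA → 186 (B)
= RGB(80, 225, 186)


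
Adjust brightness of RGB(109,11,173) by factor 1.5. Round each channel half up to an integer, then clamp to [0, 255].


Multiply each channel by 1.5, round half up, clamp to [0, 255]
R: 109×1.5 = 163.5 → round → 164
G: 11×1.5 = 16.5 → round → 17
B: 173×1.5 = 259.5 → round → 260 → clamp → 255
= RGB(164, 17, 255)


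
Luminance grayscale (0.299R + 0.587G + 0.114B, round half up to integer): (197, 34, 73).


Gray = 0.299×R + 0.587×G + 0.114×B
Gray = 0.299×197 + 0.587×34 + 0.114×73
Gray = 58.903 + 19.958 + 8.322
Gray = 87.183 → round half up → 87
Gray = 87


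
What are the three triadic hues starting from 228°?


Triadic: equally spaced at 120° intervals
H1 = 228°
H2 = (228 + 120) mod 360 = 348°
H3 = (228 + 240) mod 360 = 108°
Triadic = 228°, 348°, 108°


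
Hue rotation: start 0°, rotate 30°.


New hue = (H + rotation) mod 360
New hue = (0 + 30) mod 360
= 30 mod 360
= 30°


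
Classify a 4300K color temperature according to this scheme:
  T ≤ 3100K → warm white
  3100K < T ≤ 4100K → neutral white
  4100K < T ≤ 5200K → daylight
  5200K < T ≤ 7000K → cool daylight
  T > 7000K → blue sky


Temperature: 4300K
4100K < 4300K ≤ 5200K → daylight
Classification: daylight


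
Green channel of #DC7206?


Color: #DC7206
R = DC = 220
G = 72 = 114
B = 06 = 6
Green = 114


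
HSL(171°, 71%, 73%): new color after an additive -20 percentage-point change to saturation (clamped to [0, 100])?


Original S = 71%
Adjustment = -20 percentage points
New S = 71 + (-20) = 51
Clamp to [0, 100] → 51
= HSL(171°, 51%, 73%)


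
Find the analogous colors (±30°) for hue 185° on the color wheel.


Base hue: 185°
Left analog: (185 - 30) mod 360 = 155°
Right analog: (185 + 30) mod 360 = 215°
Analogous hues = 155° and 215°


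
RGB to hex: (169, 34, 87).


R = 169 → A9 (hex)
G = 34 → 22 (hex)
B = 87 → 57 (hex)
Hex = #A92257


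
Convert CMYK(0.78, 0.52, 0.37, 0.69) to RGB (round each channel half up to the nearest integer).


R = 255 × (1-C) × (1-K) = 255 × 0.22 × 0.31 = 17.391 → 17
G = 255 × (1-M) × (1-K) = 255 × 0.48 × 0.31 = 37.944 → 38
B = 255 × (1-Y) × (1-K) = 255 × 0.63 × 0.31 = 49.8015 → 50
= RGB(17, 38, 50)


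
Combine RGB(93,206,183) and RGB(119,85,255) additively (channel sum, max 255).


Additive: each channel = min(255, C₁+C₂)
R: 93+119 = 212 → 212
G: 206+85 = 291 → 255
B: 183+255 = 438 → 255
= RGB(212, 255, 255)


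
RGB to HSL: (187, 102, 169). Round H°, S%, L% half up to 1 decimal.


Normalize: R'=187/255≈0.7333, G'=102/255≈0.4000, B'=169/255≈0.6627
Max=187/255, Min=102/255, Δ=Max-Min=85/255
L = (Max+Min)/2 = (187+102)/510 = 289/510 = 0.56666… → L = 56.7%
L > 0.5 → S = Δ/(2-Max-Min) = 85/(510-187-102) = 85/221 = 0.38461… → S = 38.5%
(the 1/255 factors cancel in S and H, so raw channel differences can be used)
Max is R' → H = 60 × (((G-B)/Δ) mod 6) = 60 × (((102-169)/85) mod 6)
  (-67)/85 = -0.7882…; negative, so add 6 → 5.2117…
  H = 60 × 5.2117… = 312.705…° → H = 312.7°
= HSL(312.7°, 38.5%, 56.7%)


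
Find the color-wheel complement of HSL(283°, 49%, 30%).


Complement = opposite side of color wheel = hue + 180°
H' = (283 + 180) mod 360 = 103°
S and L unchanged.
= HSL(103°, 49%, 30%)


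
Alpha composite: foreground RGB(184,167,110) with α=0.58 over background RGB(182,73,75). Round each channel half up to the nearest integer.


C = α×F + (1-α)×B, with 1-α = 0.42
R: 0.58×184 + 0.42×182 = 106.72 + 76.44 = 183.16 → 183
G: 0.58×167 + 0.42×73 = 96.86 + 30.66 = 127.52 → 128
B: 0.58×110 + 0.42×75 = 63.80 + 31.50 = 95.30 → 95
= RGB(183, 128, 95)


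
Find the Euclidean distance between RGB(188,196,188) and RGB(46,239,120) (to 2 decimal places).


d = √[(R₁-R₂)² + (G₁-G₂)² + (B₁-B₂)²]
d = √[(188-46)² + (196-239)² + (188-120)²]
d = √[20164 + 1849 + 4624]
d = √26637
d ≈ 163.21


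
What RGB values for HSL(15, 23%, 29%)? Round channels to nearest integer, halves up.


H=15°, S=0.23, L=0.29
C = (1-|2L-1|)×S = (1-|-0.42|)×0.23 = 0.1334
H' = H/60 = 15/60 ≈ 0.2500; X = C×(1-|H' mod 2 - 1|) = 0.03335
m = L - C/2 = 0.29 - 0.0667 = 0.2233
Sector ⌊H'⌋ = 0 → (R',G',B') = (0.1334, 0.03335, 0.0)
RGB = ((R'+m)×255, (G'+m)×255, (B'+m)×255) = (90.9585, 65.44575, 56.9415)
Round half up → RGB(91, 65, 57)


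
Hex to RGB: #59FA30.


59 → 89 (R)
FA → 250 (G)
30 → 48 (B)
= RGB(89, 250, 48)


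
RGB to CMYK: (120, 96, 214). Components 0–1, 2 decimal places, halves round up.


R'=120/255≈0.4706, G'=96/255≈0.3765, B'=214/255≈0.8392
K = 1 - max(R',G',B') = 1 - 214/255 = 41/255 = 0.16078… → 0.16
(1-R'-K)/(1-K) simplifies to (max-R)/max with max = 214:
C = (214-120)/214 = 94/214 = 0.43925… → 0.44
M = (214-96)/214 = 118/214 = 0.55140… → 0.55
Y = (214-214)/214 = 0/214 = 0 → 0.00
= CMYK(0.44, 0.55, 0.00, 0.16)


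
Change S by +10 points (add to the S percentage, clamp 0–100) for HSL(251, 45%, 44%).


Original S = 45%
Adjustment = +10 percentage points
New S = 45 + (10) = 55
Clamp to [0, 100] → 55
= HSL(251°, 55%, 44%)


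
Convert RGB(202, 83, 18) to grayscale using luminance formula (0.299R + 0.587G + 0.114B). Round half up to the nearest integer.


Gray = 0.299×R + 0.587×G + 0.114×B
Gray = 0.299×202 + 0.587×83 + 0.114×18
Gray = 60.398 + 48.721 + 2.052
Gray = 111.171 → round half up → 111
Gray = 111


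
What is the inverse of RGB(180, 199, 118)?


Invert: (255-R, 255-G, 255-B)
R: 255-180 = 75
G: 255-199 = 56
B: 255-118 = 137
= RGB(75, 56, 137)


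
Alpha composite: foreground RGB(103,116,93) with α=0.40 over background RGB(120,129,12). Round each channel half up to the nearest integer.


C = α×F + (1-α)×B, with 1-α = 0.60
R: 0.40×103 + 0.60×120 = 41.20 + 72.00 = 113.20 → 113
G: 0.40×116 + 0.60×129 = 46.40 + 77.40 = 123.80 → 124
B: 0.40×93 + 0.60×12 = 37.20 + 7.20 = 44.40 → 44
= RGB(113, 124, 44)


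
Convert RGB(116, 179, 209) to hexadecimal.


R = 116 → 74 (hex)
G = 179 → B3 (hex)
B = 209 → D1 (hex)
Hex = #74B3D1


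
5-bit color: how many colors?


Colors = 2^bits = 2^5
= 32 colors


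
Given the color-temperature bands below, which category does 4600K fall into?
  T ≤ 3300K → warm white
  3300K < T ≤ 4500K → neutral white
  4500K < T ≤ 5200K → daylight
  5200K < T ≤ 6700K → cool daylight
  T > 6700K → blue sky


Temperature: 4600K
4500K < 4600K ≤ 5200K → daylight
Classification: daylight


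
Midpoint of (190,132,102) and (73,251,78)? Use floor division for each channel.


Midpoint: each channel = ⌊(C₁+C₂)/2⌋
R: ⌊(190+73)/2⌋ = 131
G: ⌊(132+251)/2⌋ = 191
B: ⌊(102+78)/2⌋ = 90
= RGB(131, 191, 90)


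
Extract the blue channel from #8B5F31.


Color: #8B5F31
R = 8B = 139
G = 5F = 95
B = 31 = 49
Blue = 49


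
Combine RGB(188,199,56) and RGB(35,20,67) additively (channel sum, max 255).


Additive: each channel = min(255, C₁+C₂)
R: 188+35 = 223 → 223
G: 199+20 = 219 → 219
B: 56+67 = 123 → 123
= RGB(223, 219, 123)


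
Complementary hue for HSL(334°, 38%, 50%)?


Complement = opposite side of color wheel = hue + 180°
H' = (334 + 180) mod 360 = 154°
S and L unchanged.
= HSL(154°, 38%, 50%)


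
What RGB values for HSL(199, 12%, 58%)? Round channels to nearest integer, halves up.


H=199°, S=0.12, L=0.58
C = (1-|2L-1|)×S = (1-|0.16|)×0.12 = 0.1008
H' = H/60 = 199/60 ≈ 3.3167; X = C×(1-|H' mod 2 - 1|) = 0.06888
m = L - C/2 = 0.58 - 0.0504 = 0.5296
Sector ⌊H'⌋ = 3 → (R',G',B') = (0.0, 0.06888, 0.1008)
RGB = ((R'+m)×255, (G'+m)×255, (B'+m)×255) = (135.048, 152.6124, 160.752)
Round half up → RGB(135, 153, 161)


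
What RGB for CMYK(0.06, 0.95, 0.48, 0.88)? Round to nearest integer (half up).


R = 255 × (1-C) × (1-K) = 255 × 0.94 × 0.12 = 28.764 → 29
G = 255 × (1-M) × (1-K) = 255 × 0.05 × 0.12 = 1.53 → 2
B = 255 × (1-Y) × (1-K) = 255 × 0.52 × 0.12 = 15.912 → 16
= RGB(29, 2, 16)


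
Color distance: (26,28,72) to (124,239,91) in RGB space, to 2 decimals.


d = √[(R₁-R₂)² + (G₁-G₂)² + (B₁-B₂)²]
d = √[(26-124)² + (28-239)² + (72-91)²]
d = √[9604 + 44521 + 361]
d = √54486
d ≈ 233.42


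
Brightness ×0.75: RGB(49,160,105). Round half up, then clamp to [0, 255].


Multiply each channel by 0.75, round half up, clamp to [0, 255]
R: 49×0.75 = 36.75 → round → 37
G: 160×0.75 = 120
B: 105×0.75 = 78.75 → round → 79
= RGB(37, 120, 79)


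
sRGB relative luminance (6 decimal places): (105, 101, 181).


Linearize each channel (sRGB transfer function): c = v/255; c_lin = c/12.92 if c ≤ 0.04045, else ((c+0.055)/1.055)^2.4
  R: 105/255 ≈ 0.411765 > 0.04045 → ((0.411765+0.055)/1.055)^2.4 ≈ 0.141263
  G: 101/255 ≈ 0.396078 > 0.04045 → ((0.396078+0.055)/1.055)^2.4 ≈ 0.130136
  B: 181/255 ≈ 0.709804 > 0.04045 → ((0.709804+0.055)/1.055)^2.4 ≈ 0.462077
R_lin = 0.141263, G_lin = 0.130136, B_lin = 0.462077
L = 0.2126×R + 0.7152×G + 0.0722×B
L = 0.2126×0.141263 + 0.7152×0.130136 + 0.0722×0.462077
L ≈ 0.156468
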